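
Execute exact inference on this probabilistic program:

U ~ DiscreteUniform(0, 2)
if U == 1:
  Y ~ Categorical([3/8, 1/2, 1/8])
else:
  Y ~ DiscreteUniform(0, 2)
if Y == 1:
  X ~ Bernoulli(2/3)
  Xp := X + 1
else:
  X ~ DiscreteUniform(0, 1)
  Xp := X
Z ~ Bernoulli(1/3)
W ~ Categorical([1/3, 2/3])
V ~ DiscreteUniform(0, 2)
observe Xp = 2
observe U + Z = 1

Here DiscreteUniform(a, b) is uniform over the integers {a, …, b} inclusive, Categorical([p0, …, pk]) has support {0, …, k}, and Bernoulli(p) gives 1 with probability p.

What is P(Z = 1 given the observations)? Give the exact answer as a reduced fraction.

Enumerate traces; 12 have nonzero weight after conditioning:
  (U=0, Y=1, X=1, Z=1, W=0, V=0) weight 2/729
  (U=0, Y=1, X=1, Z=1, W=0, V=1) weight 2/729
  (U=0, Y=1, X=1, Z=1, W=0, V=2) weight 2/729
  (U=0, Y=1, X=1, Z=1, W=1, V=0) weight 4/729
  (U=0, Y=1, X=1, Z=1, W=1, V=1) weight 4/729
  (U=0, Y=1, X=1, Z=1, W=1, V=2) weight 4/729
  (U=1, Y=1, X=1, Z=0, W=0, V=0) weight 2/243
  (U=1, Y=1, X=1, Z=0, W=0, V=1) weight 2/243
  … 4 more
Group by Z:
  weight(Z=0) = 2/27
  weight(Z=1) = 2/81
Total weight = 2/27 + 2/81 = 8/81
P(Z=0 | obs) = 2/27 / 8/81 = 3/4
P(Z=1 | obs) = 2/81 / 8/81 = 1/4

P(Z = 1 | obs) = 1/4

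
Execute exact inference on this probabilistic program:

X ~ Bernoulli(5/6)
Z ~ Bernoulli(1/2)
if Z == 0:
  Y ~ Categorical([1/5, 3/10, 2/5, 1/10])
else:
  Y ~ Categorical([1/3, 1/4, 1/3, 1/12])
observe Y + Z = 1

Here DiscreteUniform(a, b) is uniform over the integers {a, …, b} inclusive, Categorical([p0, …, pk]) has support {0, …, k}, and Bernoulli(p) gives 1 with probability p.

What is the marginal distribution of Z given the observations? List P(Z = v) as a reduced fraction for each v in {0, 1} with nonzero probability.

Enumerate traces; 4 have nonzero weight after conditioning:
  (X=0, Z=0, Y=1) weight 1/40
  (X=0, Z=1, Y=0) weight 1/36
  (X=1, Z=0, Y=1) weight 1/8
  (X=1, Z=1, Y=0) weight 5/36
Group by Z:
  weight(Z=0) = 3/20
  weight(Z=1) = 1/6
Total weight = 3/20 + 1/6 = 19/60
P(Z=0 | obs) = 3/20 / 19/60 = 9/19
P(Z=1 | obs) = 1/6 / 19/60 = 10/19

P(Z=0) = 9/19, P(Z=1) = 10/19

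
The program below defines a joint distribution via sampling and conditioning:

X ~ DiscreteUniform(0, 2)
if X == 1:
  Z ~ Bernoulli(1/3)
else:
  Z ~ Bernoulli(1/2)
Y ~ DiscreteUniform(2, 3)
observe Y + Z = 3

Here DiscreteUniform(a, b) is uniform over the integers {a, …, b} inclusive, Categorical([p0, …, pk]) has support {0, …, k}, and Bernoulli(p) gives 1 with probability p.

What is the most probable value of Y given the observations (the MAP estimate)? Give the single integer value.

Enumerate traces; 6 have nonzero weight after conditioning:
  (X=0, Z=0, Y=3) weight 1/12
  (X=0, Z=1, Y=2) weight 1/12
  (X=1, Z=0, Y=3) weight 1/9
  (X=1, Z=1, Y=2) weight 1/18
  (X=2, Z=0, Y=3) weight 1/12
  (X=2, Z=1, Y=2) weight 1/12
Group by Y:
  weight(Y=2) = 2/9
  weight(Y=3) = 5/18
Total weight = 2/9 + 5/18 = 1/2
P(Y=2 | obs) = 2/9 / 1/2 = 4/9
P(Y=3 | obs) = 5/18 / 1/2 = 5/9
argmax = 3

argmax_v P(Y = v | obs) = 3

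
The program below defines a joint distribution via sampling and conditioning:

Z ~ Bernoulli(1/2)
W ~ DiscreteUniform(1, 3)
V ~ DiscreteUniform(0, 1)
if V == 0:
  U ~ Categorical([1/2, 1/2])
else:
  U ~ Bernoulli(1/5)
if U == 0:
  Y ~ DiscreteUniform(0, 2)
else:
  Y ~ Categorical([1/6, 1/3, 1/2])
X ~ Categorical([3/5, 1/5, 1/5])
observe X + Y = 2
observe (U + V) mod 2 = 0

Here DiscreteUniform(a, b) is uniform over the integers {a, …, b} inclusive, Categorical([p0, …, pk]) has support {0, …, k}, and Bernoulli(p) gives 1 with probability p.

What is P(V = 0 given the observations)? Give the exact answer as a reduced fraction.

Enumerate traces; 36 have nonzero weight after conditioning:
  (Z=0, W=1, V=0, U=0, Y=0, X=2) weight 1/360
  (Z=0, W=1, V=0, U=0, Y=1, X=1) weight 1/360
  (Z=0, W=1, V=0, U=0, Y=2, X=0) weight 1/120
  (Z=0, W=1, V=1, U=1, Y=0, X=2) weight 1/1800
  (Z=0, W=1, V=1, U=1, Y=1, X=1) weight 1/900
  (Z=0, W=1, V=1, U=1, Y=2, X=0) weight 1/200
  (Z=0, W=2, V=0, U=0, Y=0, X=2) weight 1/360
  (Z=0, W=2, V=0, U=0, Y=1, X=1) weight 1/360
  … 28 more
Group by V:
  weight(V=0) = 1/12
  weight(V=1) = 1/25
Total weight = 1/12 + 1/25 = 37/300
P(V=0 | obs) = 1/12 / 37/300 = 25/37
P(V=1 | obs) = 1/25 / 37/300 = 12/37

P(V = 0 | obs) = 25/37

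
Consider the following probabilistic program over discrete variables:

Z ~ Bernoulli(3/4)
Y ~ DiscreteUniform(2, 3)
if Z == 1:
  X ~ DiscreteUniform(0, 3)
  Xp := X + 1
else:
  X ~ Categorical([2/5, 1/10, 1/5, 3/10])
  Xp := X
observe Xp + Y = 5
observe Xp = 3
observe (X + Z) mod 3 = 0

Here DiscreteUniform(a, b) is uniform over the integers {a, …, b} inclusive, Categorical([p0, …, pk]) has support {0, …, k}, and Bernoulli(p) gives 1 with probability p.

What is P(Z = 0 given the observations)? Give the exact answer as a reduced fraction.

Enumerate traces; 2 have nonzero weight after conditioning:
  (Z=0, Y=2, X=3) weight 3/80
  (Z=1, Y=2, X=2) weight 3/32
Group by Z:
  weight(Z=0) = 3/80
  weight(Z=1) = 3/32
Total weight = 3/80 + 3/32 = 21/160
P(Z=0 | obs) = 3/80 / 21/160 = 2/7
P(Z=1 | obs) = 3/32 / 21/160 = 5/7

P(Z = 0 | obs) = 2/7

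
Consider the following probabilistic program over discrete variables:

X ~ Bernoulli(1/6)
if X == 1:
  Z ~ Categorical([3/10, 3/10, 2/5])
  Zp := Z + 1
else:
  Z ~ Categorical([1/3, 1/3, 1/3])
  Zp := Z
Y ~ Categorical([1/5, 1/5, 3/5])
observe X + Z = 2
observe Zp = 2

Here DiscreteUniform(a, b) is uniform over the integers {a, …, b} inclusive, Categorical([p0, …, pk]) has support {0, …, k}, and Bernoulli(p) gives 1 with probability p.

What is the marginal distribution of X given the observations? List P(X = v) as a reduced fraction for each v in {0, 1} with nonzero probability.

P(X=0) = 50/59, P(X=1) = 9/59

Enumerate traces; 6 have nonzero weight after conditioning:
  (X=0, Z=2, Y=0) weight 1/18
  (X=0, Z=2, Y=1) weight 1/18
  (X=0, Z=2, Y=2) weight 1/6
  (X=1, Z=1, Y=0) weight 1/100
  (X=1, Z=1, Y=1) weight 1/100
  (X=1, Z=1, Y=2) weight 3/100
Group by X:
  weight(X=0) = 5/18
  weight(X=1) = 1/20
Total weight = 5/18 + 1/20 = 59/180
P(X=0 | obs) = 5/18 / 59/180 = 50/59
P(X=1 | obs) = 1/20 / 59/180 = 9/59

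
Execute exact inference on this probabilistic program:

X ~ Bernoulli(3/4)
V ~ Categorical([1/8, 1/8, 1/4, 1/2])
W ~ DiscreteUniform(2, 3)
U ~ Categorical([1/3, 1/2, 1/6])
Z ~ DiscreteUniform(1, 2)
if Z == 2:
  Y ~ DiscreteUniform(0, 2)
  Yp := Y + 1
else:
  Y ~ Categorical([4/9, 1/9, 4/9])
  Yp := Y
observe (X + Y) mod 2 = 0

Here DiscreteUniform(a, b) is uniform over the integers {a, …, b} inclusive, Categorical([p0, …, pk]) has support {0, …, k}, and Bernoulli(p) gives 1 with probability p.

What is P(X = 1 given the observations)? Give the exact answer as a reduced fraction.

Enumerate traces; 144 have nonzero weight after conditioning:
  (X=0, V=0, W=2, U=0, Z=1, Y=0) weight 1/864
  (X=0, V=0, W=2, U=0, Z=1, Y=2) weight 1/864
  (X=0, V=0, W=2, U=0, Z=2, Y=0) weight 1/1152
  (X=0, V=0, W=2, U=0, Z=2, Y=2) weight 1/1152
  (X=0, V=0, W=2, U=1, Z=1, Y=0) weight 1/576
  (X=0, V=0, W=2, U=1, Z=1, Y=2) weight 1/576
  (X=0, V=0, W=2, U=1, Z=2, Y=0) weight 1/768
  (X=0, V=0, W=2, U=1, Z=2, Y=2) weight 1/768
  (X=1, V=0, W=2, U=0, Z=1, Y=1) weight 1/1152
  … 135 more
Group by X:
  weight(X=0) = 7/36
  weight(X=1) = 1/6
Total weight = 7/36 + 1/6 = 13/36
P(X=0 | obs) = 7/36 / 13/36 = 7/13
P(X=1 | obs) = 1/6 / 13/36 = 6/13

P(X = 1 | obs) = 6/13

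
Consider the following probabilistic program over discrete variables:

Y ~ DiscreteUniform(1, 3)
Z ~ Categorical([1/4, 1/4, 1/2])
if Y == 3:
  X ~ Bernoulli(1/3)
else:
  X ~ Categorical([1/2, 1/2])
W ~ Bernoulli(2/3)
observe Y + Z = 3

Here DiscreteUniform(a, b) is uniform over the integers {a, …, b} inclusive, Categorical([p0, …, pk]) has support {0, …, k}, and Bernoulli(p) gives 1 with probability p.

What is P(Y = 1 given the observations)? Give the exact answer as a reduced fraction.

Enumerate traces; 12 have nonzero weight after conditioning:
  (Y=1, Z=2, X=0, W=0) weight 1/36
  (Y=1, Z=2, X=0, W=1) weight 1/18
  (Y=1, Z=2, X=1, W=0) weight 1/36
  (Y=1, Z=2, X=1, W=1) weight 1/18
  (Y=2, Z=1, X=0, W=0) weight 1/72
  (Y=2, Z=1, X=0, W=1) weight 1/36
  (Y=2, Z=1, X=1, W=0) weight 1/72
  (Y=2, Z=1, X=1, W=1) weight 1/36
  (Y=3, Z=0, X=0, W=0) weight 1/54
  … 3 more
Group by Y:
  weight(Y=1) = 1/6
  weight(Y=2) = 1/12
  weight(Y=3) = 1/12
Total weight = 1/6 + 1/12 + 1/12 = 1/3
P(Y=1 | obs) = 1/6 / 1/3 = 1/2
P(Y=2 | obs) = 1/12 / 1/3 = 1/4
P(Y=3 | obs) = 1/12 / 1/3 = 1/4

P(Y = 1 | obs) = 1/2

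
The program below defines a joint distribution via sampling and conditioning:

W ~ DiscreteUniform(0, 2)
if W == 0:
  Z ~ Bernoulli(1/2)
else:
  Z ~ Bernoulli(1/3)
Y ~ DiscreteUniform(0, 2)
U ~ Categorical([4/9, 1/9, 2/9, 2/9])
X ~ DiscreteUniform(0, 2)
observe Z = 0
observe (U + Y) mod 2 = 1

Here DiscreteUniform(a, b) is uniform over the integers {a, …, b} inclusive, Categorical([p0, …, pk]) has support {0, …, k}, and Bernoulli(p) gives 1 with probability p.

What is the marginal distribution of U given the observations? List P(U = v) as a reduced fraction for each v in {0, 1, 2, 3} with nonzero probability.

Enumerate traces; 54 have nonzero weight after conditioning:
  (W=0, Z=0, Y=0, U=1, X=0) weight 1/486
  (W=0, Z=0, Y=0, U=1, X=1) weight 1/486
  (W=0, Z=0, Y=0, U=1, X=2) weight 1/486
  (W=0, Z=0, Y=0, U=3, X=0) weight 1/243
  (W=0, Z=0, Y=0, U=3, X=1) weight 1/243
  (W=0, Z=0, Y=0, U=3, X=2) weight 1/243
  (W=0, Z=0, Y=1, U=0, X=0) weight 2/243
  (W=0, Z=0, Y=1, U=0, X=1) weight 2/243
  (W=0, Z=0, Y=1, U=2, X=0) weight 1/243
  … 45 more
Group by U:
  weight(U=0) = 22/243
  weight(U=1) = 11/243
  weight(U=2) = 11/243
  weight(U=3) = 22/243
Total weight = 22/243 + 11/243 + 11/243 + 22/243 = 22/81
P(U=0 | obs) = 22/243 / 22/81 = 1/3
P(U=1 | obs) = 11/243 / 22/81 = 1/6
P(U=2 | obs) = 11/243 / 22/81 = 1/6
P(U=3 | obs) = 22/243 / 22/81 = 1/3

P(U=0) = 1/3, P(U=1) = 1/6, P(U=2) = 1/6, P(U=3) = 1/3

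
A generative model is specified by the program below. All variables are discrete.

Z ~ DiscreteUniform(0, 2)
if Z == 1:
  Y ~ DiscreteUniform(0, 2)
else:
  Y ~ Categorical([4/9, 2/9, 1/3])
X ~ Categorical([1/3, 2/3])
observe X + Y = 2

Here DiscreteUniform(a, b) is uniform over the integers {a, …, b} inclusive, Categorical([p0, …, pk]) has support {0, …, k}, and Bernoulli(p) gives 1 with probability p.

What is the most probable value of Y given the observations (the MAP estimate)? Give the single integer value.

argmax_v P(Y = v | obs) = 1

Enumerate traces; 6 have nonzero weight after conditioning:
  (Z=0, Y=1, X=1) weight 4/81
  (Z=0, Y=2, X=0) weight 1/27
  (Z=1, Y=1, X=1) weight 2/27
  (Z=1, Y=2, X=0) weight 1/27
  (Z=2, Y=1, X=1) weight 4/81
  (Z=2, Y=2, X=0) weight 1/27
Group by Y:
  weight(Y=1) = 14/81
  weight(Y=2) = 1/9
Total weight = 14/81 + 1/9 = 23/81
P(Y=1 | obs) = 14/81 / 23/81 = 14/23
P(Y=2 | obs) = 1/9 / 23/81 = 9/23
argmax = 1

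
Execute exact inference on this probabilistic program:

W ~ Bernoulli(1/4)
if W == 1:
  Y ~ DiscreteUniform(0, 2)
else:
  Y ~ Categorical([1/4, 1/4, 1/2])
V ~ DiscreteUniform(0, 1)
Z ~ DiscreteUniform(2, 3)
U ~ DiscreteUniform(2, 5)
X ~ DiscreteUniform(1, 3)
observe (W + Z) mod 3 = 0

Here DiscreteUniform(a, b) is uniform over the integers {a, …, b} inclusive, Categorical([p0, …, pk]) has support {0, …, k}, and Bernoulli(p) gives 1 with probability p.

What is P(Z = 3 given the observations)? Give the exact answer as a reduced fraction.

Enumerate traces; 144 have nonzero weight after conditioning:
  (W=0, Y=0, V=0, Z=3, U=2, X=1) weight 1/256
  (W=0, Y=0, V=0, Z=3, U=2, X=2) weight 1/256
  (W=0, Y=0, V=0, Z=3, U=2, X=3) weight 1/256
  (W=0, Y=0, V=0, Z=3, U=3, X=1) weight 1/256
  (W=0, Y=0, V=0, Z=3, U=3, X=2) weight 1/256
  (W=0, Y=0, V=0, Z=3, U=3, X=3) weight 1/256
  (W=0, Y=0, V=0, Z=3, U=4, X=1) weight 1/256
  (W=0, Y=0, V=0, Z=3, U=4, X=2) weight 1/256
  (W=1, Y=0, V=0, Z=2, U=2, X=1) weight 1/576
  … 135 more
Group by Z:
  weight(Z=2) = 1/8
  weight(Z=3) = 3/8
Total weight = 1/8 + 3/8 = 1/2
P(Z=2 | obs) = 1/8 / 1/2 = 1/4
P(Z=3 | obs) = 3/8 / 1/2 = 3/4

P(Z = 3 | obs) = 3/4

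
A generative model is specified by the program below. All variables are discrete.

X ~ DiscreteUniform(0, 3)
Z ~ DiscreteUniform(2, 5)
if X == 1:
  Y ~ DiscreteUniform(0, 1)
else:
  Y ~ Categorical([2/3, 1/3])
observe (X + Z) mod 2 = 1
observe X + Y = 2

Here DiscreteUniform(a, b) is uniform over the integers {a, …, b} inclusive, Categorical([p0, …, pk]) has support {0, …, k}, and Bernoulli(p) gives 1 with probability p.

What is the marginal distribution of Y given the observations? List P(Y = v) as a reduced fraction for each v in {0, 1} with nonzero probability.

Enumerate traces; 4 have nonzero weight after conditioning:
  (X=1, Z=2, Y=1) weight 1/32
  (X=1, Z=4, Y=1) weight 1/32
  (X=2, Z=3, Y=0) weight 1/24
  (X=2, Z=5, Y=0) weight 1/24
Group by Y:
  weight(Y=0) = 1/12
  weight(Y=1) = 1/16
Total weight = 1/12 + 1/16 = 7/48
P(Y=0 | obs) = 1/12 / 7/48 = 4/7
P(Y=1 | obs) = 1/16 / 7/48 = 3/7

P(Y=0) = 4/7, P(Y=1) = 3/7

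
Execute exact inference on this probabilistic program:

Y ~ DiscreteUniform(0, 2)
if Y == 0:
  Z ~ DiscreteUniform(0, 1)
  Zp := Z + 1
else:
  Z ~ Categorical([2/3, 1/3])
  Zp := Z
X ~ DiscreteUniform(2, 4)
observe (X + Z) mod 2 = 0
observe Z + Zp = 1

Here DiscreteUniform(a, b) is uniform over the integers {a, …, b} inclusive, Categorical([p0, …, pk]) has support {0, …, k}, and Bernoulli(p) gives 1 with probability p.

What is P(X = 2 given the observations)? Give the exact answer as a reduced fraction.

Enumerate traces; 2 have nonzero weight after conditioning:
  (Y=0, Z=0, X=2) weight 1/18
  (Y=0, Z=0, X=4) weight 1/18
Group by X:
  weight(X=2) = 1/18
  weight(X=4) = 1/18
Total weight = 1/18 + 1/18 = 1/9
P(X=2 | obs) = 1/18 / 1/9 = 1/2
P(X=4 | obs) = 1/18 / 1/9 = 1/2

P(X = 2 | obs) = 1/2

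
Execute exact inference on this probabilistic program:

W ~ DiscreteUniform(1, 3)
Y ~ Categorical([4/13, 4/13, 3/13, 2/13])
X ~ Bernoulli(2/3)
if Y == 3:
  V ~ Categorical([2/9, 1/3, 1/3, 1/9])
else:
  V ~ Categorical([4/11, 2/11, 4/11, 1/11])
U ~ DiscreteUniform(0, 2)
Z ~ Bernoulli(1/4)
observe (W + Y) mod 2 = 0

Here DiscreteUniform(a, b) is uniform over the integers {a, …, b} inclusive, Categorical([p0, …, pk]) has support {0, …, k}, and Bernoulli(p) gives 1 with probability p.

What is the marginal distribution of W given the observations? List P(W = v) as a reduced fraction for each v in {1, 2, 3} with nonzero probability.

P(W=1) = 6/19, P(W=2) = 7/19, P(W=3) = 6/19

Enumerate traces; 288 have nonzero weight after conditioning:
  (W=1, Y=1, X=0, V=0, U=0, Z=0) weight 4/1287
  (W=1, Y=1, X=0, V=0, U=0, Z=1) weight 4/3861
  (W=1, Y=1, X=0, V=0, U=1, Z=0) weight 4/1287
  (W=1, Y=1, X=0, V=0, U=1, Z=1) weight 4/3861
  (W=1, Y=1, X=0, V=0, U=2, Z=0) weight 4/1287
  (W=1, Y=1, X=0, V=0, U=2, Z=1) weight 4/3861
  (W=1, Y=1, X=0, V=1, U=0, Z=0) weight 2/1287
  (W=1, Y=1, X=0, V=1, U=0, Z=1) weight 2/3861
  (W=2, Y=0, X=0, V=0, U=0, Z=0) weight 4/1287
  (W=3, Y=1, X=0, V=0, U=0, Z=0) weight 4/1287
  … 278 more
Group by W:
  weight(W=1) = 2/13
  weight(W=2) = 7/39
  weight(W=3) = 2/13
Total weight = 2/13 + 7/39 + 2/13 = 19/39
P(W=1 | obs) = 2/13 / 19/39 = 6/19
P(W=2 | obs) = 7/39 / 19/39 = 7/19
P(W=3 | obs) = 2/13 / 19/39 = 6/19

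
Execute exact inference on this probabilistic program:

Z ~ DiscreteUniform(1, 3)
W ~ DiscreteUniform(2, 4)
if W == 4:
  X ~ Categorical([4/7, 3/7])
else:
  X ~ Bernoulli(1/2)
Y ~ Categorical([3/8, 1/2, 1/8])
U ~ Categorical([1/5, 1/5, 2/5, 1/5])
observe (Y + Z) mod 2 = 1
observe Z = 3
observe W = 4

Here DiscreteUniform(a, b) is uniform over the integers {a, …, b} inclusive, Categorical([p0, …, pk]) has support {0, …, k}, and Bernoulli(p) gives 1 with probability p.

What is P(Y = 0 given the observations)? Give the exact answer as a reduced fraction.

P(Y = 0 | obs) = 3/4

Enumerate traces; 16 have nonzero weight after conditioning:
  (Z=3, W=4, X=0, Y=0, U=0) weight 1/210
  (Z=3, W=4, X=0, Y=0, U=1) weight 1/210
  (Z=3, W=4, X=0, Y=0, U=2) weight 1/105
  (Z=3, W=4, X=0, Y=0, U=3) weight 1/210
  (Z=3, W=4, X=0, Y=2, U=0) weight 1/630
  (Z=3, W=4, X=0, Y=2, U=1) weight 1/630
  (Z=3, W=4, X=0, Y=2, U=2) weight 1/315
  (Z=3, W=4, X=0, Y=2, U=3) weight 1/630
  … 8 more
Group by Y:
  weight(Y=0) = 1/24
  weight(Y=2) = 1/72
Total weight = 1/24 + 1/72 = 1/18
P(Y=0 | obs) = 1/24 / 1/18 = 3/4
P(Y=2 | obs) = 1/72 / 1/18 = 1/4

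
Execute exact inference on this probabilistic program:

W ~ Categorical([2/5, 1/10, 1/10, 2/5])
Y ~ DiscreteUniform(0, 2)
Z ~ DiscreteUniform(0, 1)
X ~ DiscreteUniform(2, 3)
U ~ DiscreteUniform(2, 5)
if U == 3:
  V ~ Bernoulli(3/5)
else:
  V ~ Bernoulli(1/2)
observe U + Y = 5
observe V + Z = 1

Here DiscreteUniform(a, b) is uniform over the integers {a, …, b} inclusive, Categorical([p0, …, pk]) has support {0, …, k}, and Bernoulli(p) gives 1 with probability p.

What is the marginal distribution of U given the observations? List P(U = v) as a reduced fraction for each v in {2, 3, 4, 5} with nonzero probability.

Enumerate traces; 48 have nonzero weight after conditioning:
  (W=0, Y=0, Z=0, X=2, U=5, V=1) weight 1/240
  (W=0, Y=0, Z=0, X=3, U=5, V=1) weight 1/240
  (W=0, Y=0, Z=1, X=2, U=5, V=0) weight 1/240
  (W=0, Y=0, Z=1, X=3, U=5, V=0) weight 1/240
  (W=0, Y=1, Z=0, X=2, U=4, V=1) weight 1/240
  (W=0, Y=1, Z=0, X=3, U=4, V=1) weight 1/240
  (W=0, Y=1, Z=1, X=2, U=4, V=0) weight 1/240
  (W=0, Y=1, Z=1, X=3, U=4, V=0) weight 1/240
  (W=0, Y=2, Z=0, X=2, U=3, V=1) weight 1/200
  … 39 more
Group by U:
  weight(U=3) = 1/24
  weight(U=4) = 1/24
  weight(U=5) = 1/24
Total weight = 1/24 + 1/24 + 1/24 = 1/8
P(U=3 | obs) = 1/24 / 1/8 = 1/3
P(U=4 | obs) = 1/24 / 1/8 = 1/3
P(U=5 | obs) = 1/24 / 1/8 = 1/3

P(U=3) = 1/3, P(U=4) = 1/3, P(U=5) = 1/3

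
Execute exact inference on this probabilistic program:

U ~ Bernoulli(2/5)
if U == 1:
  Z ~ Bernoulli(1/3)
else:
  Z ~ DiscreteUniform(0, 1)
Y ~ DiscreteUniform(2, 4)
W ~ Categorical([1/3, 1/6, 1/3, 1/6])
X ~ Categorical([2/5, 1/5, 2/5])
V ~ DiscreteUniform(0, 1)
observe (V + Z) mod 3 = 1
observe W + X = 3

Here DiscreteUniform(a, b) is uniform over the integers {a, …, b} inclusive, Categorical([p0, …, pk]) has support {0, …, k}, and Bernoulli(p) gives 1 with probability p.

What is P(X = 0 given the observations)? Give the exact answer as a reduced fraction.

Enumerate traces; 36 have nonzero weight after conditioning:
  (U=0, Z=0, Y=2, W=1, X=2, V=1) weight 1/300
  (U=0, Z=0, Y=2, W=2, X=1, V=1) weight 1/300
  (U=0, Z=0, Y=2, W=3, X=0, V=1) weight 1/300
  (U=0, Z=0, Y=3, W=1, X=2, V=1) weight 1/300
  (U=0, Z=0, Y=3, W=2, X=1, V=1) weight 1/300
  (U=0, Z=0, Y=3, W=3, X=0, V=1) weight 1/300
  (U=0, Z=0, Y=4, W=1, X=2, V=1) weight 1/300
  (U=0, Z=0, Y=4, W=2, X=1, V=1) weight 1/300
  … 28 more
Group by X:
  weight(X=0) = 1/30
  weight(X=1) = 1/30
  weight(X=2) = 1/30
Total weight = 1/30 + 1/30 + 1/30 = 1/10
P(X=0 | obs) = 1/30 / 1/10 = 1/3
P(X=1 | obs) = 1/30 / 1/10 = 1/3
P(X=2 | obs) = 1/30 / 1/10 = 1/3

P(X = 0 | obs) = 1/3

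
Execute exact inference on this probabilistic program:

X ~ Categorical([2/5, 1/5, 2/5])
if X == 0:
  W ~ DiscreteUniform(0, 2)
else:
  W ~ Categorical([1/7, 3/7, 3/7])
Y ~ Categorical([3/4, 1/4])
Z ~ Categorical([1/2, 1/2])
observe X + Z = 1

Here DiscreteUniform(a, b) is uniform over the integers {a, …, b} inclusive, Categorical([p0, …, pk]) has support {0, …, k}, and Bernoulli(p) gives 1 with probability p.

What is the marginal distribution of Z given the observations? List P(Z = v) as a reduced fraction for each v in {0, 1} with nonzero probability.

Enumerate traces; 12 have nonzero weight after conditioning:
  (X=0, W=0, Y=0, Z=1) weight 1/20
  (X=0, W=0, Y=1, Z=1) weight 1/60
  (X=0, W=1, Y=0, Z=1) weight 1/20
  (X=0, W=1, Y=1, Z=1) weight 1/60
  (X=0, W=2, Y=0, Z=1) weight 1/20
  (X=0, W=2, Y=1, Z=1) weight 1/60
  (X=1, W=0, Y=0, Z=0) weight 3/280
  (X=1, W=0, Y=1, Z=0) weight 1/280
  … 4 more
Group by Z:
  weight(Z=0) = 1/10
  weight(Z=1) = 1/5
Total weight = 1/10 + 1/5 = 3/10
P(Z=0 | obs) = 1/10 / 3/10 = 1/3
P(Z=1 | obs) = 1/5 / 3/10 = 2/3

P(Z=0) = 1/3, P(Z=1) = 2/3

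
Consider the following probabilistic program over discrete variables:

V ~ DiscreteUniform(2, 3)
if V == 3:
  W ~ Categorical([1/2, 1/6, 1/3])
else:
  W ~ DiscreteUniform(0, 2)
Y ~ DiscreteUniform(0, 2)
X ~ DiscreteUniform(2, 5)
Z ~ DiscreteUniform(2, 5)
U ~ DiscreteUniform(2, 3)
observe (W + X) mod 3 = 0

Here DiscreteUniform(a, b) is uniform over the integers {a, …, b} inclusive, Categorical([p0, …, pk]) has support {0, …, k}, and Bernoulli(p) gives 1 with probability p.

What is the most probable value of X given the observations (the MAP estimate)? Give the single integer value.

argmax_v P(X = v | obs) = 3

Enumerate traces; 192 have nonzero weight after conditioning:
  (V=2, W=0, Y=0, X=3, Z=2, U=2) weight 1/576
  (V=2, W=0, Y=0, X=3, Z=2, U=3) weight 1/576
  (V=2, W=0, Y=0, X=3, Z=3, U=2) weight 1/576
  (V=2, W=0, Y=0, X=3, Z=3, U=3) weight 1/576
  (V=2, W=0, Y=0, X=3, Z=4, U=2) weight 1/576
  (V=2, W=0, Y=0, X=3, Z=4, U=3) weight 1/576
  (V=2, W=0, Y=0, X=3, Z=5, U=2) weight 1/576
  (V=2, W=0, Y=0, X=3, Z=5, U=3) weight 1/576
  (V=2, W=1, Y=0, X=2, Z=2, U=2) weight 1/576
  (V=2, W=1, Y=0, X=5, Z=2, U=2) weight 1/576
  … 182 more
Group by X:
  weight(X=2) = 1/16
  weight(X=3) = 5/48
  weight(X=4) = 1/12
  weight(X=5) = 1/16
Total weight = 1/16 + 5/48 + 1/12 + 1/16 = 5/16
P(X=2 | obs) = 1/16 / 5/16 = 1/5
P(X=3 | obs) = 5/48 / 5/16 = 1/3
P(X=4 | obs) = 1/12 / 5/16 = 4/15
P(X=5 | obs) = 1/16 / 5/16 = 1/5
argmax = 3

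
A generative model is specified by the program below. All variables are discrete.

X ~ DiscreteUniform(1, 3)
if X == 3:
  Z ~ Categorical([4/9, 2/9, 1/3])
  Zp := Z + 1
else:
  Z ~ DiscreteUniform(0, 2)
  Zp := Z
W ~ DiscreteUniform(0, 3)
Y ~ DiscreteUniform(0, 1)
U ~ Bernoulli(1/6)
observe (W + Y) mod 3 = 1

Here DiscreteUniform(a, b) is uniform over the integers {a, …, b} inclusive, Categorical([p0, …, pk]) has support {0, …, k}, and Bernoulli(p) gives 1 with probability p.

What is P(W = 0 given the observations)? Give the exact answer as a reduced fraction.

Enumerate traces; 54 have nonzero weight after conditioning:
  (X=1, Z=0, W=0, Y=1, U=0) weight 5/432
  (X=1, Z=0, W=0, Y=1, U=1) weight 1/432
  (X=1, Z=0, W=1, Y=0, U=0) weight 5/432
  (X=1, Z=0, W=1, Y=0, U=1) weight 1/432
  (X=1, Z=0, W=3, Y=1, U=0) weight 5/432
  (X=1, Z=0, W=3, Y=1, U=1) weight 1/432
  (X=1, Z=1, W=0, Y=1, U=0) weight 5/432
  (X=1, Z=1, W=0, Y=1, U=1) weight 1/432
  … 46 more
Group by W:
  weight(W=0) = 1/8
  weight(W=1) = 1/8
  weight(W=3) = 1/8
Total weight = 1/8 + 1/8 + 1/8 = 3/8
P(W=0 | obs) = 1/8 / 3/8 = 1/3
P(W=1 | obs) = 1/8 / 3/8 = 1/3
P(W=3 | obs) = 1/8 / 3/8 = 1/3

P(W = 0 | obs) = 1/3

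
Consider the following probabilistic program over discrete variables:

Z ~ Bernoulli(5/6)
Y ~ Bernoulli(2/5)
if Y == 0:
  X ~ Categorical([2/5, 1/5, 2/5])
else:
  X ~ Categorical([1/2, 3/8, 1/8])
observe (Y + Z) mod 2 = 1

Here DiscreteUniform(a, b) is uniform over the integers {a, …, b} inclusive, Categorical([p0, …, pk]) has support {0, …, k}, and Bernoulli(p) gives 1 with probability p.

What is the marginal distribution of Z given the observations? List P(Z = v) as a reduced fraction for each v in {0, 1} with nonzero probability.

Enumerate traces; 6 have nonzero weight after conditioning:
  (Z=0, Y=1, X=0) weight 1/30
  (Z=0, Y=1, X=1) weight 1/40
  (Z=0, Y=1, X=2) weight 1/120
  (Z=1, Y=0, X=0) weight 1/5
  (Z=1, Y=0, X=1) weight 1/10
  (Z=1, Y=0, X=2) weight 1/5
Group by Z:
  weight(Z=0) = 1/15
  weight(Z=1) = 1/2
Total weight = 1/15 + 1/2 = 17/30
P(Z=0 | obs) = 1/15 / 17/30 = 2/17
P(Z=1 | obs) = 1/2 / 17/30 = 15/17

P(Z=0) = 2/17, P(Z=1) = 15/17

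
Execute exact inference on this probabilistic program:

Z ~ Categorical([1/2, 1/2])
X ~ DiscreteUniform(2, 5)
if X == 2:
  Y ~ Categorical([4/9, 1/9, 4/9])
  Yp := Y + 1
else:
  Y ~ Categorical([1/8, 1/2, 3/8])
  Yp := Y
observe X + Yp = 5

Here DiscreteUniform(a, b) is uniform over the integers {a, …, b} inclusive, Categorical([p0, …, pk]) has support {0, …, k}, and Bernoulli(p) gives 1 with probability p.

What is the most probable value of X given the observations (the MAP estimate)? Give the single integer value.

argmax_v P(X = v | obs) = 4

Enumerate traces; 8 have nonzero weight after conditioning:
  (Z=0, X=2, Y=2) weight 1/18
  (Z=0, X=3, Y=2) weight 3/64
  (Z=0, X=4, Y=1) weight 1/16
  (Z=0, X=5, Y=0) weight 1/64
  (Z=1, X=2, Y=2) weight 1/18
  (Z=1, X=3, Y=2) weight 3/64
  (Z=1, X=4, Y=1) weight 1/16
  (Z=1, X=5, Y=0) weight 1/64
Group by X:
  weight(X=2) = 1/9
  weight(X=3) = 3/32
  weight(X=4) = 1/8
  weight(X=5) = 1/32
Total weight = 1/9 + 3/32 + 1/8 + 1/32 = 13/36
P(X=2 | obs) = 1/9 / 13/36 = 4/13
P(X=3 | obs) = 3/32 / 13/36 = 27/104
P(X=4 | obs) = 1/8 / 13/36 = 9/26
P(X=5 | obs) = 1/32 / 13/36 = 9/104
argmax = 4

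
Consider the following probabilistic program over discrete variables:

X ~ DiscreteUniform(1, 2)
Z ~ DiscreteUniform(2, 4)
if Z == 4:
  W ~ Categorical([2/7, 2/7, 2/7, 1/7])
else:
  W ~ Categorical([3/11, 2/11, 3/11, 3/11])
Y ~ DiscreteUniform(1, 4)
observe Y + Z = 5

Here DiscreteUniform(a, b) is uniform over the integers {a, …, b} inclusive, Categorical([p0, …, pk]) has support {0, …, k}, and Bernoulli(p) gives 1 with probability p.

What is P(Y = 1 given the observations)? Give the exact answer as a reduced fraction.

P(Y = 1 | obs) = 1/3

Enumerate traces; 24 have nonzero weight after conditioning:
  (X=1, Z=2, W=0, Y=3) weight 1/88
  (X=1, Z=2, W=1, Y=3) weight 1/132
  (X=1, Z=2, W=2, Y=3) weight 1/88
  (X=1, Z=2, W=3, Y=3) weight 1/88
  (X=1, Z=3, W=0, Y=2) weight 1/88
  (X=1, Z=3, W=1, Y=2) weight 1/132
  (X=1, Z=3, W=2, Y=2) weight 1/88
  (X=1, Z=3, W=3, Y=2) weight 1/88
  (X=1, Z=4, W=0, Y=1) weight 1/84
  … 15 more
Group by Y:
  weight(Y=1) = 1/12
  weight(Y=2) = 1/12
  weight(Y=3) = 1/12
Total weight = 1/12 + 1/12 + 1/12 = 1/4
P(Y=1 | obs) = 1/12 / 1/4 = 1/3
P(Y=2 | obs) = 1/12 / 1/4 = 1/3
P(Y=3 | obs) = 1/12 / 1/4 = 1/3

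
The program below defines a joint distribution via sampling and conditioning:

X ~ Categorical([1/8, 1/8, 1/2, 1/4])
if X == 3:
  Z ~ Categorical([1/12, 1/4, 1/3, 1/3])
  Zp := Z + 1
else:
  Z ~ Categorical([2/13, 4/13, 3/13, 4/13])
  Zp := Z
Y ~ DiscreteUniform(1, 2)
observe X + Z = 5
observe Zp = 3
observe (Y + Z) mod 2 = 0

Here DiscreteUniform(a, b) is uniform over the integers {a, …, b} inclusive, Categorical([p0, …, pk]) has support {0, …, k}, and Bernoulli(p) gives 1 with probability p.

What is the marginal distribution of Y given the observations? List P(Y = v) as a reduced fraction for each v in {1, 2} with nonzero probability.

Enumerate traces; 2 have nonzero weight after conditioning:
  (X=2, Z=3, Y=1) weight 1/13
  (X=3, Z=2, Y=2) weight 1/24
Group by Y:
  weight(Y=1) = 1/13
  weight(Y=2) = 1/24
Total weight = 1/13 + 1/24 = 37/312
P(Y=1 | obs) = 1/13 / 37/312 = 24/37
P(Y=2 | obs) = 1/24 / 37/312 = 13/37

P(Y=1) = 24/37, P(Y=2) = 13/37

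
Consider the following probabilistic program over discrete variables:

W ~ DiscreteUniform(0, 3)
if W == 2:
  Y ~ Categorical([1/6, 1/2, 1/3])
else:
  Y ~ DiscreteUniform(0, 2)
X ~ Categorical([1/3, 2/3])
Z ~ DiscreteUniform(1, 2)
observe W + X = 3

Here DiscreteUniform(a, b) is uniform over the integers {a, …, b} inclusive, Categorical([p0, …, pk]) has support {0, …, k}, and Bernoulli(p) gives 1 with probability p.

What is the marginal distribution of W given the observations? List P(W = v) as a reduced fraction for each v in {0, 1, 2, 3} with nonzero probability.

Enumerate traces; 12 have nonzero weight after conditioning:
  (W=2, Y=0, X=1, Z=1) weight 1/72
  (W=2, Y=0, X=1, Z=2) weight 1/72
  (W=2, Y=1, X=1, Z=1) weight 1/24
  (W=2, Y=1, X=1, Z=2) weight 1/24
  (W=2, Y=2, X=1, Z=1) weight 1/36
  (W=2, Y=2, X=1, Z=2) weight 1/36
  (W=3, Y=0, X=0, Z=1) weight 1/72
  (W=3, Y=0, X=0, Z=2) weight 1/72
  … 4 more
Group by W:
  weight(W=2) = 1/6
  weight(W=3) = 1/12
Total weight = 1/6 + 1/12 = 1/4
P(W=2 | obs) = 1/6 / 1/4 = 2/3
P(W=3 | obs) = 1/12 / 1/4 = 1/3

P(W=2) = 2/3, P(W=3) = 1/3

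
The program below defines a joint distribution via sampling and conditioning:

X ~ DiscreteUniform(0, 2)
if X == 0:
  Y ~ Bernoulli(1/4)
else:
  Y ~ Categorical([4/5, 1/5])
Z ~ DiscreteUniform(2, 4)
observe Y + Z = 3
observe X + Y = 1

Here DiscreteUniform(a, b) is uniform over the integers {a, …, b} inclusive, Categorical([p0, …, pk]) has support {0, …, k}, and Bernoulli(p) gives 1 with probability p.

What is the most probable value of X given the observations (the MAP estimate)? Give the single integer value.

Enumerate traces; 2 have nonzero weight after conditioning:
  (X=0, Y=1, Z=2) weight 1/36
  (X=1, Y=0, Z=3) weight 4/45
Group by X:
  weight(X=0) = 1/36
  weight(X=1) = 4/45
Total weight = 1/36 + 4/45 = 7/60
P(X=0 | obs) = 1/36 / 7/60 = 5/21
P(X=1 | obs) = 4/45 / 7/60 = 16/21
argmax = 1

argmax_v P(X = v | obs) = 1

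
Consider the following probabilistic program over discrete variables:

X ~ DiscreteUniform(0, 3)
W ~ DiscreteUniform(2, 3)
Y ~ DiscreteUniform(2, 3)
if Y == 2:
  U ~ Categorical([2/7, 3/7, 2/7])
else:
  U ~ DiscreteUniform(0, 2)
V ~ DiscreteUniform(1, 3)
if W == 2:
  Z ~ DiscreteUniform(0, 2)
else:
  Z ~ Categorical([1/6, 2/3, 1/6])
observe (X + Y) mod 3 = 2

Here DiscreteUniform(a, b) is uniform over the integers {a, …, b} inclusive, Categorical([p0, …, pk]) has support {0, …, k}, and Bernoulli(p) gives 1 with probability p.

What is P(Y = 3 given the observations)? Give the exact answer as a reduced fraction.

Enumerate traces; 162 have nonzero weight after conditioning:
  (X=0, W=2, Y=2, U=0, V=1, Z=0) weight 1/504
  (X=0, W=2, Y=2, U=0, V=1, Z=1) weight 1/504
  (X=0, W=2, Y=2, U=0, V=1, Z=2) weight 1/504
  (X=0, W=2, Y=2, U=0, V=2, Z=0) weight 1/504
  (X=0, W=2, Y=2, U=0, V=2, Z=1) weight 1/504
  (X=0, W=2, Y=2, U=0, V=2, Z=2) weight 1/504
  (X=0, W=2, Y=2, U=0, V=3, Z=0) weight 1/504
  (X=0, W=2, Y=2, U=0, V=3, Z=1) weight 1/504
  (X=2, W=2, Y=3, U=0, V=1, Z=0) weight 1/432
  … 153 more
Group by Y:
  weight(Y=2) = 1/4
  weight(Y=3) = 1/8
Total weight = 1/4 + 1/8 = 3/8
P(Y=2 | obs) = 1/4 / 3/8 = 2/3
P(Y=3 | obs) = 1/8 / 3/8 = 1/3

P(Y = 3 | obs) = 1/3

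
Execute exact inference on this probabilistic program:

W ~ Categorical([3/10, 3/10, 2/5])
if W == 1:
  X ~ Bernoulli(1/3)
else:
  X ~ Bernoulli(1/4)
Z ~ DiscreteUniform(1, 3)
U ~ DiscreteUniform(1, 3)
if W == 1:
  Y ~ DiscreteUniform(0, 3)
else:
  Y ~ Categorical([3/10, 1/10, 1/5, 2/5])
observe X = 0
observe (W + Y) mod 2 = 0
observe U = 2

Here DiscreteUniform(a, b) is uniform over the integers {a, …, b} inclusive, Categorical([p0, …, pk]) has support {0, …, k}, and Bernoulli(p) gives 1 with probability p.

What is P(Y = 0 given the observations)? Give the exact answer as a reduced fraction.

P(Y = 0 | obs) = 63/145

Enumerate traces; 18 have nonzero weight after conditioning:
  (W=0, X=0, Z=1, U=2, Y=0) weight 3/400
  (W=0, X=0, Z=1, U=2, Y=2) weight 1/200
  (W=0, X=0, Z=2, U=2, Y=0) weight 3/400
  (W=0, X=0, Z=2, U=2, Y=2) weight 1/200
  (W=0, X=0, Z=3, U=2, Y=0) weight 3/400
  (W=0, X=0, Z=3, U=2, Y=2) weight 1/200
  (W=1, X=0, Z=1, U=2, Y=1) weight 1/180
  (W=1, X=0, Z=1, U=2, Y=3) weight 1/180
  … 10 more
Group by Y:
  weight(Y=0) = 21/400
  weight(Y=1) = 1/60
  weight(Y=2) = 7/200
  weight(Y=3) = 1/60
Total weight = 21/400 + 1/60 + 7/200 + 1/60 = 29/240
P(Y=0 | obs) = 21/400 / 29/240 = 63/145
P(Y=1 | obs) = 1/60 / 29/240 = 4/29
P(Y=2 | obs) = 7/200 / 29/240 = 42/145
P(Y=3 | obs) = 1/60 / 29/240 = 4/29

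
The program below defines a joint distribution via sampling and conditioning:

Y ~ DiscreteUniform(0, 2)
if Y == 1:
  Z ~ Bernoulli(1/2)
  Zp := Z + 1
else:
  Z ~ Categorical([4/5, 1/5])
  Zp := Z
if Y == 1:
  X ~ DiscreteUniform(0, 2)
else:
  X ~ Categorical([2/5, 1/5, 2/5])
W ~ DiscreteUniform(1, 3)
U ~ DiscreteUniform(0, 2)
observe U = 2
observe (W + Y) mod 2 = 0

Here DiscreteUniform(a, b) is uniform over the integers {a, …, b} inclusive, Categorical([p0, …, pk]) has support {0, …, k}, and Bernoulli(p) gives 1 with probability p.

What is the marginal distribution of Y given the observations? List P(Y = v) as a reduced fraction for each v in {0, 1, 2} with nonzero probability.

Enumerate traces; 24 have nonzero weight after conditioning:
  (Y=0, Z=0, X=0, W=2, U=2) weight 8/675
  (Y=0, Z=0, X=1, W=2, U=2) weight 4/675
  (Y=0, Z=0, X=2, W=2, U=2) weight 8/675
  (Y=0, Z=1, X=0, W=2, U=2) weight 2/675
  (Y=0, Z=1, X=1, W=2, U=2) weight 1/675
  (Y=0, Z=1, X=2, W=2, U=2) weight 2/675
  (Y=1, Z=0, X=0, W=1, U=2) weight 1/162
  (Y=1, Z=0, X=0, W=3, U=2) weight 1/162
  (Y=2, Z=0, X=0, W=2, U=2) weight 8/675
  … 15 more
Group by Y:
  weight(Y=0) = 1/27
  weight(Y=1) = 2/27
  weight(Y=2) = 1/27
Total weight = 1/27 + 2/27 + 1/27 = 4/27
P(Y=0 | obs) = 1/27 / 4/27 = 1/4
P(Y=1 | obs) = 2/27 / 4/27 = 1/2
P(Y=2 | obs) = 1/27 / 4/27 = 1/4

P(Y=0) = 1/4, P(Y=1) = 1/2, P(Y=2) = 1/4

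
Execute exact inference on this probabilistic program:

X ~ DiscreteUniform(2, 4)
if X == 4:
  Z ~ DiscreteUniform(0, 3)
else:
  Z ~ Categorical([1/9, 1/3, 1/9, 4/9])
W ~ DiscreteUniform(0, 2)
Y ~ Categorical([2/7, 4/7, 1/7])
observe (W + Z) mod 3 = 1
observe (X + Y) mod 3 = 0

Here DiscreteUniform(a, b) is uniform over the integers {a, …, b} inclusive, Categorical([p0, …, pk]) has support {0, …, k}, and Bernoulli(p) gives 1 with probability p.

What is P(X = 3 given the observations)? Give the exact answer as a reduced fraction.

P(X = 3 | obs) = 2/7

Enumerate traces; 12 have nonzero weight after conditioning:
  (X=2, Z=0, W=1, Y=1) weight 4/567
  (X=2, Z=1, W=0, Y=1) weight 4/189
  (X=2, Z=2, W=2, Y=1) weight 4/567
  (X=2, Z=3, W=1, Y=1) weight 16/567
  (X=3, Z=0, W=1, Y=0) weight 2/567
  (X=3, Z=1, W=0, Y=0) weight 2/189
  (X=3, Z=2, W=2, Y=0) weight 2/567
  (X=3, Z=3, W=1, Y=0) weight 8/567
  (X=4, Z=0, W=1, Y=2) weight 1/252
  … 3 more
Group by X:
  weight(X=2) = 4/63
  weight(X=3) = 2/63
  weight(X=4) = 1/63
Total weight = 4/63 + 2/63 + 1/63 = 1/9
P(X=2 | obs) = 4/63 / 1/9 = 4/7
P(X=3 | obs) = 2/63 / 1/9 = 2/7
P(X=4 | obs) = 1/63 / 1/9 = 1/7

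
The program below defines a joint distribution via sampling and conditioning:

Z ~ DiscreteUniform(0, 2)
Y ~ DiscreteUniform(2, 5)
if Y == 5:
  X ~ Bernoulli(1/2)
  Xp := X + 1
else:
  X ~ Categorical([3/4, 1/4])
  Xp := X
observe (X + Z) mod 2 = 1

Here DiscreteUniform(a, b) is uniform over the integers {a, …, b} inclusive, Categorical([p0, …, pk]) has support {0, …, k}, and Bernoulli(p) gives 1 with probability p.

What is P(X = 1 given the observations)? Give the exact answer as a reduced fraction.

P(X = 1 | obs) = 10/21

Enumerate traces; 12 have nonzero weight after conditioning:
  (Z=0, Y=2, X=1) weight 1/48
  (Z=0, Y=3, X=1) weight 1/48
  (Z=0, Y=4, X=1) weight 1/48
  (Z=0, Y=5, X=1) weight 1/24
  (Z=1, Y=2, X=0) weight 1/16
  (Z=1, Y=3, X=0) weight 1/16
  (Z=1, Y=4, X=0) weight 1/16
  (Z=1, Y=5, X=0) weight 1/24
  … 4 more
Group by X:
  weight(X=0) = 11/48
  weight(X=1) = 5/24
Total weight = 11/48 + 5/24 = 7/16
P(X=0 | obs) = 11/48 / 7/16 = 11/21
P(X=1 | obs) = 5/24 / 7/16 = 10/21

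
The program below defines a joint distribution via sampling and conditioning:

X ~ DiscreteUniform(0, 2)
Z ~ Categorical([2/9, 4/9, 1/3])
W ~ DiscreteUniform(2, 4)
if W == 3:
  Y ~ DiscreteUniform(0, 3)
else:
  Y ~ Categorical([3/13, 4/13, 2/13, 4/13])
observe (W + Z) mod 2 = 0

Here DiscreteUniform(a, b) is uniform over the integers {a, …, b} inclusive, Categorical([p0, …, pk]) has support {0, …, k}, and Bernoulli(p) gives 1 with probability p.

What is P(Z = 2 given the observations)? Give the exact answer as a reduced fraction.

P(Z = 2 | obs) = 3/7

Enumerate traces; 60 have nonzero weight after conditioning:
  (X=0, Z=0, W=2, Y=0) weight 2/351
  (X=0, Z=0, W=2, Y=1) weight 8/1053
  (X=0, Z=0, W=2, Y=2) weight 4/1053
  (X=0, Z=0, W=2, Y=3) weight 8/1053
  (X=0, Z=0, W=4, Y=0) weight 2/351
  (X=0, Z=0, W=4, Y=1) weight 8/1053
  (X=0, Z=0, W=4, Y=2) weight 4/1053
  (X=0, Z=0, W=4, Y=3) weight 8/1053
  (X=0, Z=1, W=3, Y=0) weight 1/81
  (X=0, Z=2, W=2, Y=0) weight 1/117
  … 50 more
Group by Z:
  weight(Z=0) = 4/27
  weight(Z=1) = 4/27
  weight(Z=2) = 2/9
Total weight = 4/27 + 4/27 + 2/9 = 14/27
P(Z=0 | obs) = 4/27 / 14/27 = 2/7
P(Z=1 | obs) = 4/27 / 14/27 = 2/7
P(Z=2 | obs) = 2/9 / 14/27 = 3/7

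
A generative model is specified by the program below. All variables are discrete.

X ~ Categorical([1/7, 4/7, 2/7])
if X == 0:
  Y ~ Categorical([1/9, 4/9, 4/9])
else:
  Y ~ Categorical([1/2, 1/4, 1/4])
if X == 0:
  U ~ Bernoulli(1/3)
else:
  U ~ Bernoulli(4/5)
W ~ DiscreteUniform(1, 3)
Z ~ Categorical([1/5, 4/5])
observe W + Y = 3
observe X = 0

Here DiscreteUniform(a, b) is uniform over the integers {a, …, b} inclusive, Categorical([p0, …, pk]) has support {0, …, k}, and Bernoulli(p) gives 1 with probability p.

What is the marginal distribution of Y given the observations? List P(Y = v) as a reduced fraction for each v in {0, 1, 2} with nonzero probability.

P(Y=0) = 1/9, P(Y=1) = 4/9, P(Y=2) = 4/9

Enumerate traces; 12 have nonzero weight after conditioning:
  (X=0, Y=0, U=0, W=3, Z=0) weight 2/2835
  (X=0, Y=0, U=0, W=3, Z=1) weight 8/2835
  (X=0, Y=0, U=1, W=3, Z=0) weight 1/2835
  (X=0, Y=0, U=1, W=3, Z=1) weight 4/2835
  (X=0, Y=1, U=0, W=2, Z=0) weight 8/2835
  (X=0, Y=1, U=0, W=2, Z=1) weight 32/2835
  (X=0, Y=1, U=1, W=2, Z=0) weight 4/2835
  (X=0, Y=1, U=1, W=2, Z=1) weight 16/2835
  (X=0, Y=2, U=0, W=1, Z=0) weight 8/2835
  … 3 more
Group by Y:
  weight(Y=0) = 1/189
  weight(Y=1) = 4/189
  weight(Y=2) = 4/189
Total weight = 1/189 + 4/189 + 4/189 = 1/21
P(Y=0 | obs) = 1/189 / 1/21 = 1/9
P(Y=1 | obs) = 4/189 / 1/21 = 4/9
P(Y=2 | obs) = 4/189 / 1/21 = 4/9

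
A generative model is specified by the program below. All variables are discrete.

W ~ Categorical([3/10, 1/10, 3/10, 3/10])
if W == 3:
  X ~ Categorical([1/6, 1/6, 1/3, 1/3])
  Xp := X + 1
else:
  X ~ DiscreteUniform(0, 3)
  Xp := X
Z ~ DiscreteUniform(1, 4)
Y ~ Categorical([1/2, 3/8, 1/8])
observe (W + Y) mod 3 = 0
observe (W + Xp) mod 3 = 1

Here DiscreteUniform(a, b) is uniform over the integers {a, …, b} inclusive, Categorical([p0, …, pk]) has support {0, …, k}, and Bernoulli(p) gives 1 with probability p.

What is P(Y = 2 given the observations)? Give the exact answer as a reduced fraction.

Enumerate traces; 24 have nonzero weight after conditioning:
  (W=0, X=1, Z=1, Y=0) weight 3/320
  (W=0, X=1, Z=2, Y=0) weight 3/320
  (W=0, X=1, Z=3, Y=0) weight 3/320
  (W=0, X=1, Z=4, Y=0) weight 3/320
  (W=1, X=0, Z=1, Y=2) weight 1/1280
  (W=1, X=0, Z=2, Y=2) weight 1/1280
  (W=1, X=0, Z=3, Y=2) weight 1/1280
  (W=1, X=0, Z=4, Y=2) weight 1/1280
  (W=2, X=2, Z=1, Y=1) weight 9/1280
  … 15 more
Group by Y:
  weight(Y=0) = 9/80
  weight(Y=1) = 9/320
  weight(Y=2) = 1/160
Total weight = 9/80 + 9/320 + 1/160 = 47/320
P(Y=0 | obs) = 9/80 / 47/320 = 36/47
P(Y=1 | obs) = 9/320 / 47/320 = 9/47
P(Y=2 | obs) = 1/160 / 47/320 = 2/47

P(Y = 2 | obs) = 2/47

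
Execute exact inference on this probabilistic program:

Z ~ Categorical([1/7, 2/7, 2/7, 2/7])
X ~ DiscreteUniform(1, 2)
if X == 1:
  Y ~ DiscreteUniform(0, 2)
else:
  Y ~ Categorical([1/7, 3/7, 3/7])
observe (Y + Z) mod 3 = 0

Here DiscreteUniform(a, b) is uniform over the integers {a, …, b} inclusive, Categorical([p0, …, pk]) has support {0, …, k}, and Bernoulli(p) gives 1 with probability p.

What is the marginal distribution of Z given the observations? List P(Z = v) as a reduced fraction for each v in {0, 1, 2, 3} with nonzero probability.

Enumerate traces; 8 have nonzero weight after conditioning:
  (Z=0, X=1, Y=0) weight 1/42
  (Z=0, X=2, Y=0) weight 1/98
  (Z=1, X=1, Y=2) weight 1/21
  (Z=1, X=2, Y=2) weight 3/49
  (Z=2, X=1, Y=1) weight 1/21
  (Z=2, X=2, Y=1) weight 3/49
  (Z=3, X=1, Y=0) weight 1/21
  (Z=3, X=2, Y=0) weight 1/49
Group by Z:
  weight(Z=0) = 5/147
  weight(Z=1) = 16/147
  weight(Z=2) = 16/147
  weight(Z=3) = 10/147
Total weight = 5/147 + 16/147 + 16/147 + 10/147 = 47/147
P(Z=0 | obs) = 5/147 / 47/147 = 5/47
P(Z=1 | obs) = 16/147 / 47/147 = 16/47
P(Z=2 | obs) = 16/147 / 47/147 = 16/47
P(Z=3 | obs) = 10/147 / 47/147 = 10/47

P(Z=0) = 5/47, P(Z=1) = 16/47, P(Z=2) = 16/47, P(Z=3) = 10/47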